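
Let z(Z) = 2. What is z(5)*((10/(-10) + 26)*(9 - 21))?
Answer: -600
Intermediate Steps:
z(5)*((10/(-10) + 26)*(9 - 21)) = 2*((10/(-10) + 26)*(9 - 21)) = 2*((10*(-⅒) + 26)*(-12)) = 2*((-1 + 26)*(-12)) = 2*(25*(-12)) = 2*(-300) = -600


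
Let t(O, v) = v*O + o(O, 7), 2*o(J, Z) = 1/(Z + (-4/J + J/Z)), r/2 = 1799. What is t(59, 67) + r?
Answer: 95807501/12688 ≈ 7551.0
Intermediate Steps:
r = 3598 (r = 2*1799 = 3598)
o(J, Z) = 1/(2*(Z - 4/J + J/Z)) (o(J, Z) = 1/(2*(Z + (-4/J + J/Z))) = 1/(2*(Z - 4/J + J/Z)))
t(O, v) = O*v + 7*O/(2*(-28 + O**2 + 49*O)) (t(O, v) = v*O + (1/2)*O*7/(O**2 - 4*7 + O*7**2) = O*v + (1/2)*O*7/(O**2 - 28 + O*49) = O*v + (1/2)*O*7/(O**2 - 28 + 49*O) = O*v + (1/2)*O*7/(-28 + O**2 + 49*O) = O*v + 7*O/(2*(-28 + O**2 + 49*O)))
t(59, 67) + r = (1/2)*59*(7 + 2*67*(-28 + 59**2 + 49*59))/(-28 + 59**2 + 49*59) + 3598 = (1/2)*59*(7 + 2*67*(-28 + 3481 + 2891))/(-28 + 3481 + 2891) + 3598 = (1/2)*59*(7 + 2*67*6344)/6344 + 3598 = (1/2)*59*(1/6344)*(7 + 850096) + 3598 = (1/2)*59*(1/6344)*850103 + 3598 = 50156077/12688 + 3598 = 95807501/12688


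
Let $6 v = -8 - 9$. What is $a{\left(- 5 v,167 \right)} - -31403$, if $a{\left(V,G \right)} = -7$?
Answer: $31396$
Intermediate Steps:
$v = - \frac{17}{6}$ ($v = \frac{-8 - 9}{6} = \frac{1}{6} \left(-17\right) = - \frac{17}{6} \approx -2.8333$)
$a{\left(- 5 v,167 \right)} - -31403 = -7 - -31403 = -7 + 31403 = 31396$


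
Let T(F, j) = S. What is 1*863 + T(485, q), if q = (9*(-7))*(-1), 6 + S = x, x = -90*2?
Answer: 677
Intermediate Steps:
x = -180
S = -186 (S = -6 - 180 = -186)
q = 63 (q = -63*(-1) = 63)
T(F, j) = -186
1*863 + T(485, q) = 1*863 - 186 = 863 - 186 = 677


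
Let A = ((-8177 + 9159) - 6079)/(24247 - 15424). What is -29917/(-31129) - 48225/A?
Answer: 4415068338508/52888171 ≈ 83479.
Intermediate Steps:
A = -1699/2941 (A = (982 - 6079)/8823 = -5097*1/8823 = -1699/2941 ≈ -0.57769)
-29917/(-31129) - 48225/A = -29917/(-31129) - 48225/(-1699/2941) = -29917*(-1/31129) - 48225*(-2941/1699) = 29917/31129 + 141829725/1699 = 4415068338508/52888171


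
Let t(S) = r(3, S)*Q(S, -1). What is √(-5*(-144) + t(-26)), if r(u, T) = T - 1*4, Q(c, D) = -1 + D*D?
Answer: 12*√5 ≈ 26.833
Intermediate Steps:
Q(c, D) = -1 + D²
r(u, T) = -4 + T (r(u, T) = T - 4 = -4 + T)
t(S) = 0 (t(S) = (-4 + S)*(-1 + (-1)²) = (-4 + S)*(-1 + 1) = (-4 + S)*0 = 0)
√(-5*(-144) + t(-26)) = √(-5*(-144) + 0) = √(720 + 0) = √720 = 12*√5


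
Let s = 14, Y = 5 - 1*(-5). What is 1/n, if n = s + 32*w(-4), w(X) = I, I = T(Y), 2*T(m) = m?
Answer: 1/174 ≈ 0.0057471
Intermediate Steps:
Y = 10 (Y = 5 + 5 = 10)
T(m) = m/2
I = 5 (I = (½)*10 = 5)
w(X) = 5
n = 174 (n = 14 + 32*5 = 14 + 160 = 174)
1/n = 1/174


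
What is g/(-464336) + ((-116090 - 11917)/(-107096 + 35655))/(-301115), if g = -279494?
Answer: 3006201695921929/4994387966608120 ≈ 0.60192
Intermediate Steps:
g/(-464336) + ((-116090 - 11917)/(-107096 + 35655))/(-301115) = -279494/(-464336) + ((-116090 - 11917)/(-107096 + 35655))/(-301115) = -279494*(-1/464336) - 128007/(-71441)*(-1/301115) = 139747/232168 - 128007*(-1/71441)*(-1/301115) = 139747/232168 + (128007/71441)*(-1/301115) = 139747/232168 - 128007/21511956715 = 3006201695921929/4994387966608120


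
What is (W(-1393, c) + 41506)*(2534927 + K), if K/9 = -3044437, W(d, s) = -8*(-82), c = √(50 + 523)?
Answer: -1048358382972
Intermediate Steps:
c = √573 ≈ 23.937
W(d, s) = 656
K = -27399933 (K = 9*(-3044437) = -27399933)
(W(-1393, c) + 41506)*(2534927 + K) = (656 + 41506)*(2534927 - 27399933) = 42162*(-24865006) = -1048358382972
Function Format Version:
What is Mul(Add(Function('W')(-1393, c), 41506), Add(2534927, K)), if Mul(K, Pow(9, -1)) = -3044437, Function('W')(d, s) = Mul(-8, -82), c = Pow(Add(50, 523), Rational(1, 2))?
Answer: -1048358382972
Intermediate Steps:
c = Pow(573, Rational(1, 2)) ≈ 23.937
Function('W')(d, s) = 656
K = -27399933 (K = Mul(9, -3044437) = -27399933)
Mul(Add(Function('W')(-1393, c), 41506), Add(2534927, K)) = Mul(Add(656, 41506), Add(2534927, -27399933)) = Mul(42162, -24865006) = -1048358382972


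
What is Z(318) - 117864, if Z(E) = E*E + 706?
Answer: -16034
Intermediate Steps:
Z(E) = 706 + E**2 (Z(E) = E**2 + 706 = 706 + E**2)
Z(318) - 117864 = (706 + 318**2) - 117864 = (706 + 101124) - 117864 = 101830 - 117864 = -16034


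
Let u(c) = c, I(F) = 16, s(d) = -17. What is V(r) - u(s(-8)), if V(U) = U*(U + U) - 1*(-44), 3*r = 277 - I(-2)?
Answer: 15199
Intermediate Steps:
r = 87 (r = (277 - 1*16)/3 = (277 - 16)/3 = (⅓)*261 = 87)
V(U) = 44 + 2*U² (V(U) = U*(2*U) + 44 = 2*U² + 44 = 44 + 2*U²)
V(r) - u(s(-8)) = (44 + 2*87²) - 1*(-17) = (44 + 2*7569) + 17 = (44 + 15138) + 17 = 15182 + 17 = 15199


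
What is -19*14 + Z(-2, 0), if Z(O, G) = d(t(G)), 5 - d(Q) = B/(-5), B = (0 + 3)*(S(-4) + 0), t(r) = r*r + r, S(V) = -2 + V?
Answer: -1323/5 ≈ -264.60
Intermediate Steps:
t(r) = r + r² (t(r) = r² + r = r + r²)
B = -18 (B = (0 + 3)*((-2 - 4) + 0) = 3*(-6 + 0) = 3*(-6) = -18)
d(Q) = 7/5 (d(Q) = 5 - (-18)/(-5) = 5 - (-18)*(-1)/5 = 5 - 1*18/5 = 5 - 18/5 = 7/5)
Z(O, G) = 7/5
-19*14 + Z(-2, 0) = -19*14 + 7/5 = -266 + 7/5 = -1323/5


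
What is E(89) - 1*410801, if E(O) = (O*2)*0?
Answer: -410801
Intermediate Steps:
E(O) = 0 (E(O) = (2*O)*0 = 0)
E(89) - 1*410801 = 0 - 1*410801 = 0 - 410801 = -410801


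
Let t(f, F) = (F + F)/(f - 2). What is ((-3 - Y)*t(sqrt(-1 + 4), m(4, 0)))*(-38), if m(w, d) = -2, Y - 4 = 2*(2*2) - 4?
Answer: 3344 + 1672*sqrt(3) ≈ 6240.0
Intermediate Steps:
Y = 8 (Y = 4 + (2*(2*2) - 4) = 4 + (2*4 - 4) = 4 + (8 - 4) = 4 + 4 = 8)
t(f, F) = 2*F/(-2 + f) (t(f, F) = (2*F)/(-2 + f) = 2*F/(-2 + f))
((-3 - Y)*t(sqrt(-1 + 4), m(4, 0)))*(-38) = ((-3 - 1*8)*(2*(-2)/(-2 + sqrt(-1 + 4))))*(-38) = ((-3 - 8)*(2*(-2)/(-2 + sqrt(3))))*(-38) = -(-44)/(-2 + sqrt(3))*(-38) = (44/(-2 + sqrt(3)))*(-38) = -1672/(-2 + sqrt(3))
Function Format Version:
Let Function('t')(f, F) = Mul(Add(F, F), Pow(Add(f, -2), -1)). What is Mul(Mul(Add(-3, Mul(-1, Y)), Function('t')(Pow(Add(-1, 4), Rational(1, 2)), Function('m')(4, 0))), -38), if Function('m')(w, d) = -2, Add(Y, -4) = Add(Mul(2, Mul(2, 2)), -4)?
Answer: Add(3344, Mul(1672, Pow(3, Rational(1, 2)))) ≈ 6240.0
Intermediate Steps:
Y = 8 (Y = Add(4, Add(Mul(2, Mul(2, 2)), -4)) = Add(4, Add(Mul(2, 4), -4)) = Add(4, Add(8, -4)) = Add(4, 4) = 8)
Function('t')(f, F) = Mul(2, F, Pow(Add(-2, f), -1)) (Function('t')(f, F) = Mul(Mul(2, F), Pow(Add(-2, f), -1)) = Mul(2, F, Pow(Add(-2, f), -1)))
Mul(Mul(Add(-3, Mul(-1, Y)), Function('t')(Pow(Add(-1, 4), Rational(1, 2)), Function('m')(4, 0))), -38) = Mul(Mul(Add(-3, Mul(-1, 8)), Mul(2, -2, Pow(Add(-2, Pow(Add(-1, 4), Rational(1, 2))), -1))), -38) = Mul(Mul(Add(-3, -8), Mul(2, -2, Pow(Add(-2, Pow(3, Rational(1, 2))), -1))), -38) = Mul(Mul(-11, Mul(-4, Pow(Add(-2, Pow(3, Rational(1, 2))), -1))), -38) = Mul(Mul(44, Pow(Add(-2, Pow(3, Rational(1, 2))), -1)), -38) = Mul(-1672, Pow(Add(-2, Pow(3, Rational(1, 2))), -1))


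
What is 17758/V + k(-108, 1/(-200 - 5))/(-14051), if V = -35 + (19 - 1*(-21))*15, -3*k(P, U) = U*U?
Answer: 6291587746583/200177220225 ≈ 31.430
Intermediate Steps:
k(P, U) = -U²/3 (k(P, U) = -U*U/3 = -U²/3)
V = 565 (V = -35 + (19 + 21)*15 = -35 + 40*15 = -35 + 600 = 565)
17758/V + k(-108, 1/(-200 - 5))/(-14051) = 17758/565 - 1/(3*(-200 - 5)²)/(-14051) = 17758*(1/565) - (1/(-205))²/3*(-1/14051) = 17758/565 - (-1/205)²/3*(-1/14051) = 17758/565 - ⅓*1/42025*(-1/14051) = 17758/565 - 1/126075*(-1/14051) = 17758/565 + 1/1771479825 = 6291587746583/200177220225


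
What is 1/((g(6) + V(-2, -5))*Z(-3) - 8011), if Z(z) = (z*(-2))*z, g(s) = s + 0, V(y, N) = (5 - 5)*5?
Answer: -1/8119 ≈ -0.00012317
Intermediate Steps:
V(y, N) = 0 (V(y, N) = 0*5 = 0)
g(s) = s
Z(z) = -2*z² (Z(z) = (-2*z)*z = -2*z²)
1/((g(6) + V(-2, -5))*Z(-3) - 8011) = 1/((6 + 0)*(-2*(-3)²) - 8011) = 1/(6*(-2*9) - 8011) = 1/(6*(-18) - 8011) = 1/(-108 - 8011) = 1/(-8119) = -1/8119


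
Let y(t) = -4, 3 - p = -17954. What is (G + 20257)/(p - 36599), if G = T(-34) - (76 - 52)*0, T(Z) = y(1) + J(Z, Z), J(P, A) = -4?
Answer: -20249/18642 ≈ -1.0862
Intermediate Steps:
p = 17957 (p = 3 - 1*(-17954) = 3 + 17954 = 17957)
T(Z) = -8 (T(Z) = -4 - 4 = -8)
G = -8 (G = -8 - (76 - 52)*0 = -8 - 24*0 = -8 - 1*0 = -8 + 0 = -8)
(G + 20257)/(p - 36599) = (-8 + 20257)/(17957 - 36599) = 20249/(-18642) = 20249*(-1/18642) = -20249/18642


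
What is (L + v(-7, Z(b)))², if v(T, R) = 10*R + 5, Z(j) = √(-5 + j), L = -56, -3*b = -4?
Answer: 6703/3 - 340*I*√33 ≈ 2234.3 - 1953.2*I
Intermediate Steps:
b = 4/3 (b = -⅓*(-4) = 4/3 ≈ 1.3333)
v(T, R) = 5 + 10*R
(L + v(-7, Z(b)))² = (-56 + (5 + 10*√(-5 + 4/3)))² = (-56 + (5 + 10*√(-11/3)))² = (-56 + (5 + 10*(I*√33/3)))² = (-56 + (5 + 10*I*√33/3))² = (-51 + 10*I*√33/3)²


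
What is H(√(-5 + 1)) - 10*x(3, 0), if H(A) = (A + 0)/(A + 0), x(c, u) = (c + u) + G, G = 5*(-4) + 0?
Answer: 171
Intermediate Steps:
G = -20 (G = -20 + 0 = -20)
x(c, u) = -20 + c + u (x(c, u) = (c + u) - 20 = -20 + c + u)
H(A) = 1 (H(A) = A/A = 1)
H(√(-5 + 1)) - 10*x(3, 0) = 1 - 10*(-20 + 3 + 0) = 1 - 10*(-17) = 1 + 170 = 171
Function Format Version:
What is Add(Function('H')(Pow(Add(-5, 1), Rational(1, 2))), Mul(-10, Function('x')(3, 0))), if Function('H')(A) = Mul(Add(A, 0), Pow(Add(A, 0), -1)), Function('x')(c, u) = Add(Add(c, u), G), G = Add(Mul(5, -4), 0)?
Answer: 171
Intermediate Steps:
G = -20 (G = Add(-20, 0) = -20)
Function('x')(c, u) = Add(-20, c, u) (Function('x')(c, u) = Add(Add(c, u), -20) = Add(-20, c, u))
Function('H')(A) = 1 (Function('H')(A) = Mul(A, Pow(A, -1)) = 1)
Add(Function('H')(Pow(Add(-5, 1), Rational(1, 2))), Mul(-10, Function('x')(3, 0))) = Add(1, Mul(-10, Add(-20, 3, 0))) = Add(1, Mul(-10, -17)) = Add(1, 170) = 171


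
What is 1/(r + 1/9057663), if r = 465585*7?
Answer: 9057663/29519784194986 ≈ 3.0683e-7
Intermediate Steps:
r = 3259095
1/(r + 1/9057663) = 1/(3259095 + 1/9057663) = 1/(29519784194986/9057663) = 9057663/29519784194986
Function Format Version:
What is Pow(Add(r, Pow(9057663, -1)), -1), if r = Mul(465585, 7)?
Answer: Rational(9057663, 29519784194986) ≈ 3.0683e-7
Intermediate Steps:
r = 3259095
Pow(Add(r, Pow(9057663, -1)), -1) = Pow(Add(3259095, Pow(9057663, -1)), -1) = Pow(Add(3259095, Rational(1, 9057663)), -1) = Pow(Rational(29519784194986, 9057663), -1) = Rational(9057663, 29519784194986)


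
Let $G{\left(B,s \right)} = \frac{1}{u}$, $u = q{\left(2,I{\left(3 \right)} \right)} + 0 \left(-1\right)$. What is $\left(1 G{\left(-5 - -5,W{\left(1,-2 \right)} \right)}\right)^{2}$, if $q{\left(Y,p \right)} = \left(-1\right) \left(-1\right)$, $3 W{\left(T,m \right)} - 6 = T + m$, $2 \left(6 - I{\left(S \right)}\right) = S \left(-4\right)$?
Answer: $1$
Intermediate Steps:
$I{\left(S \right)} = 6 + 2 S$ ($I{\left(S \right)} = 6 - \frac{S \left(-4\right)}{2} = 6 - \frac{\left(-4\right) S}{2} = 6 + 2 S$)
$W{\left(T,m \right)} = 2 + \frac{T}{3} + \frac{m}{3}$ ($W{\left(T,m \right)} = 2 + \frac{T + m}{3} = 2 + \left(\frac{T}{3} + \frac{m}{3}\right) = 2 + \frac{T}{3} + \frac{m}{3}$)
$q{\left(Y,p \right)} = 1$
$u = 1$ ($u = 1 + 0 \left(-1\right) = 1 + 0 = 1$)
$G{\left(B,s \right)} = 1$ ($G{\left(B,s \right)} = 1^{-1} = 1$)
$\left(1 G{\left(-5 - -5,W{\left(1,-2 \right)} \right)}\right)^{2} = \left(1 \cdot 1\right)^{2} = 1^{2} = 1$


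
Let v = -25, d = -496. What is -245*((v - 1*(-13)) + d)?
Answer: 124460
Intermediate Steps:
-245*((v - 1*(-13)) + d) = -245*((-25 - 1*(-13)) - 496) = -245*((-25 + 13) - 496) = -245*(-12 - 496) = -245*(-508) = 124460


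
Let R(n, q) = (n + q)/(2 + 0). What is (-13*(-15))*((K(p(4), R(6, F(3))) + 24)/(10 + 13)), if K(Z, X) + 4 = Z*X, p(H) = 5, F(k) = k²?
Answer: 975/2 ≈ 487.50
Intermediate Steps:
R(n, q) = n/2 + q/2 (R(n, q) = (n + q)/2 = (n + q)*(½) = n/2 + q/2)
K(Z, X) = -4 + X*Z (K(Z, X) = -4 + Z*X = -4 + X*Z)
(-13*(-15))*((K(p(4), R(6, F(3))) + 24)/(10 + 13)) = (-13*(-15))*(((-4 + ((½)*6 + (½)*3²)*5) + 24)/(10 + 13)) = 195*(((-4 + (3 + (½)*9)*5) + 24)/23) = 195*(((-4 + (3 + 9/2)*5) + 24)*(1/23)) = 195*(((-4 + (15/2)*5) + 24)*(1/23)) = 195*(((-4 + 75/2) + 24)*(1/23)) = 195*((67/2 + 24)*(1/23)) = 195*((115/2)*(1/23)) = 195*(5/2) = 975/2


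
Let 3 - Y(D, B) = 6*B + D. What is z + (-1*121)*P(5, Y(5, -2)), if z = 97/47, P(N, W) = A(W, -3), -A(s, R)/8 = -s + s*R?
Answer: -1819743/47 ≈ -38718.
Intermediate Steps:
Y(D, B) = 3 - D - 6*B (Y(D, B) = 3 - (6*B + D) = 3 - (D + 6*B) = 3 + (-D - 6*B) = 3 - D - 6*B)
A(s, R) = 8*s - 8*R*s (A(s, R) = -8*(-s + s*R) = -8*(-s + R*s) = 8*s - 8*R*s)
P(N, W) = 32*W (P(N, W) = 8*W*(1 - 1*(-3)) = 8*W*(1 + 3) = 8*W*4 = 32*W)
z = 97/47 (z = 97*(1/47) = 97/47 ≈ 2.0638)
z + (-1*121)*P(5, Y(5, -2)) = 97/47 + (-1*121)*(32*(3 - 1*5 - 6*(-2))) = 97/47 - 3872*(3 - 5 + 12) = 97/47 - 3872*10 = 97/47 - 121*320 = 97/47 - 38720 = -1819743/47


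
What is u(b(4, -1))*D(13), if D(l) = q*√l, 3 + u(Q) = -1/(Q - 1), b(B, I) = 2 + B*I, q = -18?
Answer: 48*√13 ≈ 173.07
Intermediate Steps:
u(Q) = -3 - 1/(-1 + Q) (u(Q) = -3 - 1/(Q - 1) = -3 - 1/(-1 + Q))
D(l) = -18*√l
u(b(4, -1))*D(13) = ((2 - 3*(2 + 4*(-1)))/(-1 + (2 + 4*(-1))))*(-18*√13) = ((2 - 3*(2 - 4))/(-1 + (2 - 4)))*(-18*√13) = ((2 - 3*(-2))/(-1 - 2))*(-18*√13) = ((2 + 6)/(-3))*(-18*√13) = (-⅓*8)*(-18*√13) = -(-48)*√13 = 48*√13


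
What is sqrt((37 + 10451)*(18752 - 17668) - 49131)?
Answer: sqrt(11319861) ≈ 3364.5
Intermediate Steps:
sqrt((37 + 10451)*(18752 - 17668) - 49131) = sqrt(10488*1084 - 49131) = sqrt(11368992 - 49131) = sqrt(11319861)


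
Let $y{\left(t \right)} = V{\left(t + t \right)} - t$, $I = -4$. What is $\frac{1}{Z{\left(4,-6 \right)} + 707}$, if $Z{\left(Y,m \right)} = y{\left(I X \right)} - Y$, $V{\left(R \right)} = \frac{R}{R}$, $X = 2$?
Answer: $\frac{1}{712} \approx 0.0014045$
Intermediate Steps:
$V{\left(R \right)} = 1$
$y{\left(t \right)} = 1 - t$
$Z{\left(Y,m \right)} = 9 - Y$ ($Z{\left(Y,m \right)} = \left(1 - \left(-4\right) 2\right) - Y = \left(1 - -8\right) - Y = \left(1 + 8\right) - Y = 9 - Y$)
$\frac{1}{Z{\left(4,-6 \right)} + 707} = \frac{1}{\left(9 - 4\right) + 707} = \frac{1}{5 + 707} = \frac{1}{712}$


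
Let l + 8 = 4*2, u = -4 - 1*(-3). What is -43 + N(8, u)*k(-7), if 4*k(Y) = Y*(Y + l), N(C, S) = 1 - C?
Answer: -515/4 ≈ -128.75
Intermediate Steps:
u = -1 (u = -4 + 3 = -1)
l = 0 (l = -8 + 4*2 = -8 + 8 = 0)
k(Y) = Y**2/4 (k(Y) = (Y*(Y + 0))/4 = (Y*Y)/4 = Y**2/4)
-43 + N(8, u)*k(-7) = -43 + (1 - 1*8)*((1/4)*(-7)**2) = -43 + (1 - 8)*((1/4)*49) = -43 - 7*49/4 = -43 - 343/4 = -515/4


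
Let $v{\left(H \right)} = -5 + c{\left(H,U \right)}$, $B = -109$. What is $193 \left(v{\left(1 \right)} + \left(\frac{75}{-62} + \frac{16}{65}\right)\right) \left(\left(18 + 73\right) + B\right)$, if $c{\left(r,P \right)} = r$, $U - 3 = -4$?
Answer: $\frac{34745211}{2015} \approx 17243.0$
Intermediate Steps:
$U = -1$ ($U = 3 - 4 = -1$)
$v{\left(H \right)} = -5 + H$
$193 \left(v{\left(1 \right)} + \left(\frac{75}{-62} + \frac{16}{65}\right)\right) \left(\left(18 + 73\right) + B\right) = 193 \left(\left(-5 + 1\right) + \left(\frac{75}{-62} + \frac{16}{65}\right)\right) \left(\left(18 + 73\right) - 109\right) = 193 \left(-4 + \left(75 \left(- \frac{1}{62}\right) + 16 \cdot \frac{1}{65}\right)\right) \left(91 - 109\right) = 193 \left(-4 + \left(- \frac{75}{62} + \frac{16}{65}\right)\right) \left(-18\right) = 193 \left(-4 - \frac{3883}{4030}\right) \left(-18\right) = 193 \left(\left(- \frac{20003}{4030}\right) \left(-18\right)\right) = 193 \cdot \frac{180027}{2015} = \frac{34745211}{2015}$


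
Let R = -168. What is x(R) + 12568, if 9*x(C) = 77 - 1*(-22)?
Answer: 12579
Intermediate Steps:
x(C) = 11 (x(C) = (77 - 1*(-22))/9 = (77 + 22)/9 = (⅑)*99 = 11)
x(R) + 12568 = 11 + 12568 = 12579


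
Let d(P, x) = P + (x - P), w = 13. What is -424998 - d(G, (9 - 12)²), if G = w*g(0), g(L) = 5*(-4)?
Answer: -425007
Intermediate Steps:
g(L) = -20
G = -260 (G = 13*(-20) = -260)
d(P, x) = x
-424998 - d(G, (9 - 12)²) = -424998 - (9 - 12)² = -424998 - 1*(-3)² = -424998 - 1*9 = -424998 - 9 = -425007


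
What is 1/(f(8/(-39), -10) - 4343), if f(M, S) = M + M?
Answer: -39/169393 ≈ -0.00023023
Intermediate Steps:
f(M, S) = 2*M
1/(f(8/(-39), -10) - 4343) = 1/(2*(8/(-39)) - 4343) = 1/(2*(8*(-1/39)) - 4343) = 1/(2*(-8/39) - 4343) = 1/(-16/39 - 4343) = 1/(-169393/39) = -39/169393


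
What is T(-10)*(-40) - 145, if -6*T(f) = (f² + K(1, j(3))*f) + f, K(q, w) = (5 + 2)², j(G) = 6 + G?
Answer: -8435/3 ≈ -2811.7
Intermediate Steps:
K(q, w) = 49 (K(q, w) = 7² = 49)
T(f) = -25*f/3 - f²/6 (T(f) = -((f² + 49*f) + f)/6 = -(f² + 50*f)/6 = -25*f/3 - f²/6)
T(-10)*(-40) - 145 = -⅙*(-10)*(50 - 10)*(-40) - 145 = -⅙*(-10)*40*(-40) - 145 = (200/3)*(-40) - 145 = -8000/3 - 145 = -8435/3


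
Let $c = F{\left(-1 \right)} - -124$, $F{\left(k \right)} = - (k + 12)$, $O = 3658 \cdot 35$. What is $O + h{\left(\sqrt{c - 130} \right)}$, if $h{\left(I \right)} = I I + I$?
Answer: $128013 + i \sqrt{17} \approx 1.2801 \cdot 10^{5} + 4.1231 i$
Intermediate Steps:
$O = 128030$
$F{\left(k \right)} = -12 - k$ ($F{\left(k \right)} = - (12 + k) = -12 - k$)
$c = 113$ ($c = \left(-12 - -1\right) - -124 = \left(-12 + 1\right) + 124 = -11 + 124 = 113$)
$h{\left(I \right)} = I + I^{2}$ ($h{\left(I \right)} = I^{2} + I = I + I^{2}$)
$O + h{\left(\sqrt{c - 130} \right)} = 128030 + \sqrt{113 - 130} \left(1 + \sqrt{113 - 130}\right) = 128030 + \sqrt{-17} \left(1 + \sqrt{-17}\right) = 128030 + i \sqrt{17} \left(1 + i \sqrt{17}\right)$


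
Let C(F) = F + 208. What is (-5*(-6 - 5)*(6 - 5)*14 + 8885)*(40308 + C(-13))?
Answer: 391056465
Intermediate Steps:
C(F) = 208 + F
(-5*(-6 - 5)*(6 - 5)*14 + 8885)*(40308 + C(-13)) = (-5*(-6 - 5)*(6 - 5)*14 + 8885)*(40308 + (208 - 13)) = (-(-55)*14 + 8885)*(40308 + 195) = (-5*(-11)*14 + 8885)*40503 = (55*14 + 8885)*40503 = (770 + 8885)*40503 = 9655*40503 = 391056465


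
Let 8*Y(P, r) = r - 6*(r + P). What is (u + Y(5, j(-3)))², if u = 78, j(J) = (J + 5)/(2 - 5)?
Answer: 50176/9 ≈ 5575.1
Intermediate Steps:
j(J) = -5/3 - J/3 (j(J) = (5 + J)/(-3) = (5 + J)*(-⅓) = -5/3 - J/3)
Y(P, r) = -5*r/8 - 3*P/4 (Y(P, r) = (r - 6*(r + P))/8 = (r - 6*(P + r))/8 = (r - (6*P + 6*r))/8 = (r + (-6*P - 6*r))/8 = (-6*P - 5*r)/8 = -5*r/8 - 3*P/4)
(u + Y(5, j(-3)))² = (78 + (-5*(-5/3 - ⅓*(-3))/8 - ¾*5))² = (78 + (-5*(-5/3 + 1)/8 - 15/4))² = (78 + (-5/8*(-⅔) - 15/4))² = (78 + (5/12 - 15/4))² = (78 - 10/3)² = (224/3)² = 50176/9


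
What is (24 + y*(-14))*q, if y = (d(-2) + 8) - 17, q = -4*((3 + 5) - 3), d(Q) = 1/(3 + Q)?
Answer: -2720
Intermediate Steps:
q = -20 (q = -4*(8 - 3) = -4*5 = -20)
y = -8 (y = (1/(3 - 2) + 8) - 17 = (1/1 + 8) - 17 = (1 + 8) - 17 = 9 - 17 = -8)
(24 + y*(-14))*q = (24 - 8*(-14))*(-20) = (24 + 112)*(-20) = 136*(-20) = -2720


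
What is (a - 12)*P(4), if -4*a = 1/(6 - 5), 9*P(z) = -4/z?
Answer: 49/36 ≈ 1.3611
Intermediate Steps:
P(z) = -4/(9*z) (P(z) = (-4/z)/9 = -4/(9*z))
a = -¼ (a = -1/(4*(6 - 5)) = -¼/1 = -¼*1 = -¼ ≈ -0.25000)
(a - 12)*P(4) = (-¼ - 12)*(-4/9/4) = -(-49)/(9*4) = -49/4*(-⅑) = 49/36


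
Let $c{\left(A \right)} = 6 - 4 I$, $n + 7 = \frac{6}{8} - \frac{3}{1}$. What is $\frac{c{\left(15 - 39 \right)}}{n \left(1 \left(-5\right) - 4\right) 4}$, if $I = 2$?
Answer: $- \frac{2}{333} \approx -0.006006$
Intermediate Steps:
$n = - \frac{37}{4}$ ($n = -7 + \left(\frac{6}{8} - \frac{3}{1}\right) = -7 + \left(6 \cdot \frac{1}{8} - 3\right) = -7 + \left(\frac{3}{4} - 3\right) = -7 - \frac{9}{4} = - \frac{37}{4} \approx -9.25$)
$c{\left(A \right)} = -2$ ($c{\left(A \right)} = 6 - 8 = -2$)
$\frac{c{\left(15 - 39 \right)}}{n \left(1 \left(-5\right) - 4\right) 4} = - \frac{2}{- \frac{37 \left(1 \left(-5\right) - 4\right)}{4} \cdot 4} = - \frac{2}{- \frac{37 \left(-5 - 4\right)}{4} \cdot 4} = - \frac{2}{\left(- \frac{37}{4}\right) \left(-9\right) 4} = - \frac{2}{\frac{333}{4} \cdot 4} = - \frac{2}{333}$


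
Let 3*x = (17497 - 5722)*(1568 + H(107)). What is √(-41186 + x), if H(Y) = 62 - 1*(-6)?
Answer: √6380114 ≈ 2525.9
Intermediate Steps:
H(Y) = 68 (H(Y) = 62 + 6 = 68)
x = 6421300 (x = ((17497 - 5722)*(1568 + 68))/3 = (11775*1636)/3 = (⅓)*19263900 = 6421300)
√(-41186 + x) = √(-41186 + 6421300) = √6380114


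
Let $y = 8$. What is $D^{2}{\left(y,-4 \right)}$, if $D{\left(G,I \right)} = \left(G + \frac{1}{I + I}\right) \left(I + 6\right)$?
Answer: $\frac{3969}{16} \approx 248.06$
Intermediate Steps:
$D{\left(G,I \right)} = \left(6 + I\right) \left(G + \frac{1}{2 I}\right)$ ($D{\left(G,I \right)} = \left(G + \frac{1}{2 I}\right) \left(6 + I\right) = \left(6 + I\right) \left(G + \frac{1}{2 I}\right)$)
$D^{2}{\left(y,-4 \right)} = \left(\frac{1}{2} + \frac{3}{-4} + 6 \cdot 8 + 8 \left(-4\right)\right)^{2} = \left(\frac{1}{2} + 3 \left(- \frac{1}{4}\right) + 48 - 32\right)^{2} = \left(\frac{1}{2} - \frac{3}{4} + 48 - 32\right)^{2} = \left(\frac{63}{4}\right)^{2} = \frac{3969}{16}$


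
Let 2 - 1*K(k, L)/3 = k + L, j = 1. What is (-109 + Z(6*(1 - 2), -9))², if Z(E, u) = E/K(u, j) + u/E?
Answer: 1159929/100 ≈ 11599.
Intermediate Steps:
K(k, L) = 6 - 3*L - 3*k (K(k, L) = 6 - 3*(k + L) = 6 - 3*(L + k) = 6 + (-3*L - 3*k) = 6 - 3*L - 3*k)
Z(E, u) = E/(3 - 3*u) + u/E (Z(E, u) = E/(6 - 3*1 - 3*u) + u/E = E/(6 - 3 - 3*u) + u/E = E/(3 - 3*u) + u/E)
(-109 + Z(6*(1 - 2), -9))² = (-109 + (-36*(1 - 2)²/3 - 9*(-1 - 9))/(((6*(1 - 2)))*(-1 - 9)))² = (-109 + (-(6*(-1))²/3 - 9*(-10))/((6*(-1))*(-10)))² = (-109 - ⅒*(-⅓*(-6)² + 90)/(-6))² = (-109 - ⅙*(-⅒)*(-⅓*36 + 90))² = (-109 - ⅙*(-⅒)*(-12 + 90))² = (-109 - ⅙*(-⅒)*78)² = (-109 + 13/10)² = (-1077/10)² = 1159929/100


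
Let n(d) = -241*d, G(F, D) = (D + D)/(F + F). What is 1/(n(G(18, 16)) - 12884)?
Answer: -9/117884 ≈ -7.6346e-5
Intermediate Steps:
G(F, D) = D/F (G(F, D) = (2*D)/((2*F)) = (2*D)*(1/(2*F)) = D/F)
1/(n(G(18, 16)) - 12884) = 1/(-3856/18 - 12884) = 1/(-241*8/9 - 12884) = 1/(-1928/9 - 12884) = 1/(-117884/9) = -9/117884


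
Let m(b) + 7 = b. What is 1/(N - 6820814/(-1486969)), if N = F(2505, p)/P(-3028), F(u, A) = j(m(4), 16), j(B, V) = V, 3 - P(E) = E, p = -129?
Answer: 409727549/1881607158 ≈ 0.21775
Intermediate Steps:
P(E) = 3 - E
m(b) = -7 + b
F(u, A) = 16
N = 16/3031 (N = 16/(3 - 1*(-3028)) = 16/(3 + 3028) = 16/3031 ≈ 0.0052788)
1/(N - 6820814/(-1486969)) = 1/(16/3031 - 6820814/(-1486969)) = 1/(16/3031 - 6820814*(-1/1486969)) = 1/(16/3031 + 620074/135179) = 1/(1881607158/409727549) = 409727549/1881607158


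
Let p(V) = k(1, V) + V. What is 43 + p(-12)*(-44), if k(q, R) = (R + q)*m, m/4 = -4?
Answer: -7173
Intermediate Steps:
m = -16 (m = 4*(-4) = -16)
k(q, R) = -16*R - 16*q (k(q, R) = (R + q)*(-16) = -16*R - 16*q)
p(V) = -16 - 15*V (p(V) = (-16*V - 16*1) + V = (-16*V - 16) + V = (-16 - 16*V) + V = -16 - 15*V)
43 + p(-12)*(-44) = 43 + (-16 - 15*(-12))*(-44) = 43 + (-16 + 180)*(-44) = 43 + 164*(-44) = 43 - 7216 = -7173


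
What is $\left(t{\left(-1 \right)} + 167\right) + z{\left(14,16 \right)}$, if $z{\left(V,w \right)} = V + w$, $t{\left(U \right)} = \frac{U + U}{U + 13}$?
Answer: $\frac{1181}{6} \approx 196.83$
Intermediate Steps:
$t{\left(U \right)} = \frac{2 U}{13 + U}$
$\left(t{\left(-1 \right)} + 167\right) + z{\left(14,16 \right)} = \left(2 \left(-1\right) \frac{1}{13 - 1} + 167\right) + \left(14 + 16\right) = \left(2 \left(-1\right) \frac{1}{12} + 167\right) + 30 = \left(- \frac{1}{6} + 167\right) + 30 = \frac{1001}{6} + 30 = \frac{1181}{6}$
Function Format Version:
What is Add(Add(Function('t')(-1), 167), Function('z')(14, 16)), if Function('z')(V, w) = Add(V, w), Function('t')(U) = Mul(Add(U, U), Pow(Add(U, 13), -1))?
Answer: Rational(1181, 6) ≈ 196.83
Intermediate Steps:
Function('t')(U) = Mul(2, U, Pow(Add(13, U), -1)) (Function('t')(U) = Mul(Mul(2, U), Pow(Add(13, U), -1)) = Mul(2, U, Pow(Add(13, U), -1)))
Add(Add(Function('t')(-1), 167), Function('z')(14, 16)) = Add(Add(Mul(2, -1, Pow(Add(13, -1), -1)), 167), Add(14, 16)) = Add(Add(Mul(2, -1, Pow(12, -1)), 167), 30) = Add(Add(Mul(2, -1, Rational(1, 12)), 167), 30) = Add(Add(Rational(-1, 6), 167), 30) = Add(Rational(1001, 6), 30) = Rational(1181, 6)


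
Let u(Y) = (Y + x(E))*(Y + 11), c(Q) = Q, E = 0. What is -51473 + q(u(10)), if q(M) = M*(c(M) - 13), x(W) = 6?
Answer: 57055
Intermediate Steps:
u(Y) = (6 + Y)*(11 + Y) (u(Y) = (Y + 6)*(Y + 11) = (6 + Y)*(11 + Y))
q(M) = M*(-13 + M) (q(M) = M*(M - 13) = M*(-13 + M))
-51473 + q(u(10)) = -51473 + (66 + 10² + 17*10)*(-13 + (66 + 10² + 17*10)) = -51473 + (66 + 100 + 170)*(-13 + (66 + 100 + 170)) = -51473 + 336*(-13 + 336) = -51473 + 336*323 = -51473 + 108528 = 57055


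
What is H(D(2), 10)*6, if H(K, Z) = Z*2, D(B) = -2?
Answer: 120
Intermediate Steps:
H(K, Z) = 2*Z
H(D(2), 10)*6 = (2*10)*6 = 20*6 = 120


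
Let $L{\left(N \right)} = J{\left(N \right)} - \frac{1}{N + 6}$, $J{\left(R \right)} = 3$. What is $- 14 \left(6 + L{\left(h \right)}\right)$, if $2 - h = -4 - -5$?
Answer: $-124$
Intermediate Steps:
$h = 1$ ($h = 2 - \left(-4 - -5\right) = 2 - \left(-4 + 5\right) = 2 - 1 = 1$)
$L{\left(N \right)} = 3 - \frac{1}{6 + N}$ ($L{\left(N \right)} = 3 - \frac{1}{N + 6} = 3 - \frac{1}{6 + N}$)
$- 14 \left(6 + L{\left(h \right)}\right) = - 14 \left(6 + \frac{17 + 3 \cdot 1}{6 + 1}\right) = - 14 \left(6 + \frac{17 + 3}{7}\right) = - 14 \left(6 + \frac{1}{7} \cdot 20\right) = - 14 \left(6 + \frac{20}{7}\right) = \left(-14\right) \frac{62}{7} = -124$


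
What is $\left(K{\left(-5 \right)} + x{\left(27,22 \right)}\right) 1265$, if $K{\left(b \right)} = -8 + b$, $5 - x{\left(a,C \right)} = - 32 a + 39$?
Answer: $1033505$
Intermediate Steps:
$x{\left(a,C \right)} = -34 + 32 a$ ($x{\left(a,C \right)} = 5 - \left(- 32 a + 39\right) = 5 - \left(39 - 32 a\right) = 5 + \left(-39 + 32 a\right) = -34 + 32 a$)
$\left(K{\left(-5 \right)} + x{\left(27,22 \right)}\right) 1265 = \left(\left(-8 - 5\right) + \left(-34 + 32 \cdot 27\right)\right) 1265 = \left(-13 + \left(-34 + 864\right)\right) 1265 = \left(-13 + 830\right) 1265 = 817 \cdot 1265 = 1033505$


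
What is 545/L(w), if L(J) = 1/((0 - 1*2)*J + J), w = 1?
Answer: -545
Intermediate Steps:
L(J) = -1/J (L(J) = 1/((0 - 2)*J + J) = 1/(-2*J + J) = 1/(-J) = -1/J)
545/L(w) = 545/((-1/1)) = 545/((-1*1)) = 545/(-1) = 545*(-1) = -545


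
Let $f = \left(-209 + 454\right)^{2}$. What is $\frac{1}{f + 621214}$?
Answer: $\frac{1}{681239} \approx 1.4679 \cdot 10^{-6}$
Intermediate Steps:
$f = 60025$ ($f = 245^{2} = 60025$)
$\frac{1}{f + 621214} = \frac{1}{60025 + 621214} = \frac{1}{681239}$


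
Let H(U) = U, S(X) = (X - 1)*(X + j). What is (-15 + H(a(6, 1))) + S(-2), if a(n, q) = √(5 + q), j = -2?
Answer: -3 + √6 ≈ -0.55051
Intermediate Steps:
S(X) = (-1 + X)*(-2 + X) (S(X) = (X - 1)*(X - 2) = (-1 + X)*(-2 + X))
(-15 + H(a(6, 1))) + S(-2) = (-15 + √(5 + 1)) + (2 + (-2)² - 3*(-2)) = (-15 + √6) + (2 + 4 + 6) = (-15 + √6) + 12 = -3 + √6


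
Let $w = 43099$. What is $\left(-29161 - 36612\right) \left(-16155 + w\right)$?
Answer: $-1772187712$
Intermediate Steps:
$\left(-29161 - 36612\right) \left(-16155 + w\right) = \left(-29161 - 36612\right) \left(-16155 + 43099\right) = \left(-65773\right) 26944 = -1772187712$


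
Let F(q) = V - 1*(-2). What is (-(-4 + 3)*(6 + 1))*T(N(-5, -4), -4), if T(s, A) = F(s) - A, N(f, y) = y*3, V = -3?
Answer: 21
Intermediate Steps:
F(q) = -1 (F(q) = -3 - 1*(-2) = -3 + 2 = -1)
N(f, y) = 3*y
T(s, A) = -1 - A
(-(-4 + 3)*(6 + 1))*T(N(-5, -4), -4) = (-(-4 + 3)*(6 + 1))*(-1 - 1*(-4)) = (-(-1)*7)*(-1 + 4) = -1*(-7)*3 = 7*3 = 21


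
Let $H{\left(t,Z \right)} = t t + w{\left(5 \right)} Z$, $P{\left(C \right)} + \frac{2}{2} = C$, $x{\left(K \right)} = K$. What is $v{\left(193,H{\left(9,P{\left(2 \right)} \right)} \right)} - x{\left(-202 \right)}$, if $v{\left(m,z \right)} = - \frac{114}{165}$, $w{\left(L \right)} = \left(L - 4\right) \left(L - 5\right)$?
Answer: $\frac{11072}{55} \approx 201.31$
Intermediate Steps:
$w{\left(L \right)} = \left(-5 + L\right) \left(-4 + L\right)$ ($w{\left(L \right)} = \left(-4 + L\right) \left(-5 + L\right) = \left(-5 + L\right) \left(-4 + L\right)$)
$P{\left(C \right)} = -1 + C$
$H{\left(t,Z \right)} = t^{2}$ ($H{\left(t,Z \right)} = t t + \left(20 + 5^{2} - 45\right) Z = t^{2} + \left(20 + 25 - 45\right) Z = t^{2} + 0 Z = t^{2} + 0 = t^{2}$)
$v{\left(m,z \right)} = - \frac{38}{55}$ ($v{\left(m,z \right)} = \left(-114\right) \frac{1}{165} = - \frac{38}{55}$)
$v{\left(193,H{\left(9,P{\left(2 \right)} \right)} \right)} - x{\left(-202 \right)} = - \frac{38}{55} - -202 = - \frac{38}{55} + 202 = \frac{11072}{55}$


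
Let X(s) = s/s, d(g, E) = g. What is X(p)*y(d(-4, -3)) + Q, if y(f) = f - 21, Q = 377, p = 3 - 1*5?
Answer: 352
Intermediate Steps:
p = -2 (p = 3 - 5 = -2)
X(s) = 1
y(f) = -21 + f
X(p)*y(d(-4, -3)) + Q = 1*(-21 - 4) + 377 = 1*(-25) + 377 = -25 + 377 = 352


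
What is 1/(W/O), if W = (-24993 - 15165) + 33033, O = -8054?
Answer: 8054/7125 ≈ 1.1304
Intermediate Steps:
W = -7125 (W = -40158 + 33033 = -7125)
1/(W/O) = 1/(-7125/(-8054)) = 1/(-7125*(-1/8054)) = 1/(7125/8054) = 8054/7125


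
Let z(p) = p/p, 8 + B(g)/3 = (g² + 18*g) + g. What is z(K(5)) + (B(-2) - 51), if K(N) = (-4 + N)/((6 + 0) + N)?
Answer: -176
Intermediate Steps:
K(N) = (-4 + N)/(6 + N)
B(g) = -24 + 3*g² + 57*g (B(g) = -24 + 3*((g² + 18*g) + g) = -24 + 3*(g² + 19*g) = -24 + (3*g² + 57*g) = -24 + 3*g² + 57*g)
z(p) = 1
z(K(5)) + (B(-2) - 51) = 1 + ((-24 + 3*(-2)² + 57*(-2)) - 51) = 1 + ((-24 + 3*4 - 114) - 51) = 1 + ((-24 + 12 - 114) - 51) = 1 + (-126 - 51) = 1 - 177 = -176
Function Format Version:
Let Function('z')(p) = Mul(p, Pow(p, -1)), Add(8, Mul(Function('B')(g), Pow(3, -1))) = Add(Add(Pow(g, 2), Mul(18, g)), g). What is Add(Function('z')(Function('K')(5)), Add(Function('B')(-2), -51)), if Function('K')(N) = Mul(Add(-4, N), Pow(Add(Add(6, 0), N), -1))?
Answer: -176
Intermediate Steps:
Function('K')(N) = Mul(Pow(Add(6, N), -1), Add(-4, N)) (Function('K')(N) = Mul(Add(-4, N), Pow(Add(6, N), -1)) = Mul(Pow(Add(6, N), -1), Add(-4, N)))
Function('B')(g) = Add(-24, Mul(3, Pow(g, 2)), Mul(57, g)) (Function('B')(g) = Add(-24, Mul(3, Add(Add(Pow(g, 2), Mul(18, g)), g))) = Add(-24, Mul(3, Add(Pow(g, 2), Mul(19, g)))) = Add(-24, Add(Mul(3, Pow(g, 2)), Mul(57, g))) = Add(-24, Mul(3, Pow(g, 2)), Mul(57, g)))
Function('z')(p) = 1
Add(Function('z')(Function('K')(5)), Add(Function('B')(-2), -51)) = Add(1, Add(Add(-24, Mul(3, Pow(-2, 2)), Mul(57, -2)), -51)) = Add(1, Add(Add(-24, Mul(3, 4), -114), -51)) = Add(1, Add(Add(-24, 12, -114), -51)) = Add(1, Add(-126, -51)) = Add(1, -177) = -176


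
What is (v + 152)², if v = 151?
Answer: 91809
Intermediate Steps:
(v + 152)² = (151 + 152)² = 303² = 91809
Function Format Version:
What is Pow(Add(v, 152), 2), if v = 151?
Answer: 91809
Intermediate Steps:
Pow(Add(v, 152), 2) = Pow(Add(151, 152), 2) = Pow(303, 2) = 91809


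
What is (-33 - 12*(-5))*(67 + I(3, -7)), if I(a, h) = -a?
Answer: 1728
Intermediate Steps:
(-33 - 12*(-5))*(67 + I(3, -7)) = (-33 - 12*(-5))*(67 - 1*3) = (-33 + 60)*(67 - 3) = 27*64 = 1728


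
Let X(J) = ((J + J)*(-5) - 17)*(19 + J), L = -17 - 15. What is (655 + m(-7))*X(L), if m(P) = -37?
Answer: -2434302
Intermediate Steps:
L = -32
X(J) = (-17 - 10*J)*(19 + J) (X(J) = ((2*J)*(-5) - 17)*(19 + J) = (-10*J - 17)*(19 + J) = (-17 - 10*J)*(19 + J))
(655 + m(-7))*X(L) = (655 - 37)*(-323 - 207*(-32) - 10*(-32)²) = 618*(-323 + 6624 - 10*1024) = 618*(-323 + 6624 - 10240) = 618*(-3939) = -2434302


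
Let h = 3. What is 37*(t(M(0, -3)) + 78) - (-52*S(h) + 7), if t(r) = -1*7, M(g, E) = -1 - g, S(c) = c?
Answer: 2776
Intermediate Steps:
t(r) = -7
37*(t(M(0, -3)) + 78) - (-52*S(h) + 7) = 37*(-7 + 78) - (-52*3 + 7) = 37*71 - (-156 + 7) = 2627 - 1*(-149) = 2627 + 149 = 2776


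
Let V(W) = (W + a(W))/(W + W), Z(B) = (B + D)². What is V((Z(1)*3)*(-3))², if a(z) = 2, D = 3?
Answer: 5041/20736 ≈ 0.24310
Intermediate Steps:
Z(B) = (3 + B)² (Z(B) = (B + 3)² = (3 + B)²)
V(W) = (2 + W)/(2*W) (V(W) = (W + 2)/(W + W) = (2 + W)/((2*W)) = (2 + W)*(1/(2*W)) = (2 + W)/(2*W))
V((Z(1)*3)*(-3))² = ((2 + ((3 + 1)²*3)*(-3))/(2*((((3 + 1)²*3)*(-3)))))² = ((2 + (4²*3)*(-3))/(2*(((4²*3)*(-3)))))² = ((2 + (16*3)*(-3))/(2*(((16*3)*(-3)))))² = ((2 + 48*(-3))/(2*((48*(-3)))))² = ((½)*(2 - 144)/(-144))² = ((½)*(-1/144)*(-142))² = (71/144)² = 5041/20736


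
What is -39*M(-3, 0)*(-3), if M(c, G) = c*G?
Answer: 0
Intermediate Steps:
M(c, G) = G*c
-39*M(-3, 0)*(-3) = -0*(-3)*(-3) = -39*0*(-3) = 0*(-3) = 0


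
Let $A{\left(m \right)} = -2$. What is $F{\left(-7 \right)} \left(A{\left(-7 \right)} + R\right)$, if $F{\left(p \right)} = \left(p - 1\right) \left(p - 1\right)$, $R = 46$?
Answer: $2816$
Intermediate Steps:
$F{\left(p \right)} = \left(-1 + p\right)^{2}$ ($F{\left(p \right)} = \left(-1 + p\right) \left(-1 + p\right) = \left(-1 + p\right)^{2}$)
$F{\left(-7 \right)} \left(A{\left(-7 \right)} + R\right) = \left(-1 - 7\right)^{2} \left(-2 + 46\right) = \left(-8\right)^{2} \cdot 44 = 64 \cdot 44 = 2816$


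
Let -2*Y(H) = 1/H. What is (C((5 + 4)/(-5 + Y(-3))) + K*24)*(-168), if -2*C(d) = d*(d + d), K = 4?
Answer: -13073760/841 ≈ -15546.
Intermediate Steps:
Y(H) = -1/(2*H)
C(d) = -d² (C(d) = -d*(d + d)/2 = -d*2*d/2 = -d²)
(C((5 + 4)/(-5 + Y(-3))) + K*24)*(-168) = (-((5 + 4)/(-5 - ½/(-3)))² + 4*24)*(-168) = (-(9/(-5 - ½*(-⅓)))² + 96)*(-168) = (-(9/(-5 + ⅙))² + 96)*(-168) = (-(9/(-29/6))² + 96)*(-168) = (-(9*(-6/29))² + 96)*(-168) = (-(-54/29)² + 96)*(-168) = (-1*2916/841 + 96)*(-168) = (-2916/841 + 96)*(-168) = (77820/841)*(-168) = -13073760/841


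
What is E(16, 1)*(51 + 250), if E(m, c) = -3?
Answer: -903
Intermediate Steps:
E(16, 1)*(51 + 250) = -3*(51 + 250) = -3*301 = -903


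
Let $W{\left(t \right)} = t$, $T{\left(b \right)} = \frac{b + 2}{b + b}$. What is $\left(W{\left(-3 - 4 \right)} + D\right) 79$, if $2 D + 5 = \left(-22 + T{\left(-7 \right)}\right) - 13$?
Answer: $- \frac{59329}{28} \approx -2118.9$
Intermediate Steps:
$T{\left(b \right)} = \frac{2 + b}{2 b}$
$D = - \frac{555}{28}$ ($D = - \frac{5}{2} + \frac{\left(-22 + \frac{2 - 7}{2 \left(-7\right)}\right) - 13}{2} = - \frac{5}{2} + \frac{\left(-22 + \frac{1}{2} \left(- \frac{1}{7}\right) \left(-5\right)\right) - 13}{2} = - \frac{5}{2} + \frac{\left(-22 + \frac{5}{14}\right) - 13}{2} = - \frac{5}{2} + \frac{- \frac{303}{14} - 13}{2} = - \frac{5}{2} + \frac{1}{2} \left(- \frac{485}{14}\right) = - \frac{5}{2} - \frac{485}{28} = - \frac{555}{28} \approx -19.821$)
$\left(W{\left(-3 - 4 \right)} + D\right) 79 = \left(\left(-3 - 4\right) - \frac{555}{28}\right) 79 = \left(-7 - \frac{555}{28}\right) 79 = \left(- \frac{751}{28}\right) 79 = - \frac{59329}{28}$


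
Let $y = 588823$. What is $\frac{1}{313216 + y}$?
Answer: $\frac{1}{902039} \approx 1.1086 \cdot 10^{-6}$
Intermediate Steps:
$\frac{1}{313216 + y} = \frac{1}{313216 + 588823} = \frac{1}{902039}$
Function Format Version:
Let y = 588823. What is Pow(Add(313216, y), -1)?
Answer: Rational(1, 902039) ≈ 1.1086e-6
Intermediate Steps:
Pow(Add(313216, y), -1) = Pow(Add(313216, 588823), -1) = Pow(902039, -1) = Rational(1, 902039)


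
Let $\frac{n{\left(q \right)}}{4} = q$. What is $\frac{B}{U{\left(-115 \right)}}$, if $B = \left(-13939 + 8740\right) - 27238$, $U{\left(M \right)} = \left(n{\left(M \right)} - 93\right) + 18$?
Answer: $\frac{32437}{535} \approx 60.63$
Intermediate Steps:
$n{\left(q \right)} = 4 q$
$U{\left(M \right)} = -75 + 4 M$ ($U{\left(M \right)} = \left(4 M - 93\right) + 18 = \left(-93 + 4 M\right) + 18 = -75 + 4 M$)
$B = -32437$ ($B = -5199 - 27238 = -32437$)
$\frac{B}{U{\left(-115 \right)}} = - \frac{32437}{-75 + 4 \left(-115\right)} = - \frac{32437}{-75 - 460} = - \frac{32437}{-535} = \left(-32437\right) \left(- \frac{1}{535}\right) = \frac{32437}{535}$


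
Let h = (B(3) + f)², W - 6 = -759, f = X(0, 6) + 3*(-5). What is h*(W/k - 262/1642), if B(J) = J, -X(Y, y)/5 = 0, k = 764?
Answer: -25858692/156811 ≈ -164.90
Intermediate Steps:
X(Y, y) = 0 (X(Y, y) = -5*0 = 0)
f = -15 (f = 0 + 3*(-5) = 0 - 15 = -15)
W = -753 (W = 6 - 759 = -753)
h = 144 (h = (3 - 15)² = (-12)² = 144)
h*(W/k - 262/1642) = 144*(-753/764 - 262/1642) = 144*(-753*1/764 - 262*1/1642) = 144*(-753/764 - 131/821) = 144*(-718297/627244) = -25858692/156811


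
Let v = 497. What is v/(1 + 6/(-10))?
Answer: 2485/2 ≈ 1242.5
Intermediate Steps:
v/(1 + 6/(-10)) = 497/(1 + 6/(-10)) = 497/(1 + 6*(-⅒)) = 497/(1 - ⅗) = 497/(⅖) = 497*(5/2) = 2485/2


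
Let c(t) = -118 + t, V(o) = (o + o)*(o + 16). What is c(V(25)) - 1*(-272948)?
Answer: 274880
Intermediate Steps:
V(o) = 2*o*(16 + o) (V(o) = (2*o)*(16 + o) = 2*o*(16 + o))
c(V(25)) - 1*(-272948) = (-118 + 2*25*(16 + 25)) - 1*(-272948) = (-118 + 2*25*41) + 272948 = (-118 + 2050) + 272948 = 1932 + 272948 = 274880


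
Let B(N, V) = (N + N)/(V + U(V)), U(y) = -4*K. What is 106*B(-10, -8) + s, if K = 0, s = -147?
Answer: 118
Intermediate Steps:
U(y) = 0 (U(y) = -4*0 = 0)
B(N, V) = 2*N/V (B(N, V) = (N + N)/(V + 0) = (2*N)/V = 2*N/V)
106*B(-10, -8) + s = 106*(2*(-10)/(-8)) - 147 = 106*(2*(-10)*(-⅛)) - 147 = 106*(5/2) - 147 = 265 - 147 = 118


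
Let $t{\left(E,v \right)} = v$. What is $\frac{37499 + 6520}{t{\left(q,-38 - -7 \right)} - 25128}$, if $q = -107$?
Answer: $- \frac{44019}{25159} \approx -1.7496$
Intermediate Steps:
$\frac{37499 + 6520}{t{\left(q,-38 - -7 \right)} - 25128} = \frac{37499 + 6520}{\left(-38 - -7\right) - 25128} = \frac{44019}{\left(-38 + 7\right) - 25128} = \frac{44019}{-31 - 25128} = \frac{44019}{-25159} = 44019 \left(- \frac{1}{25159}\right) = - \frac{44019}{25159}$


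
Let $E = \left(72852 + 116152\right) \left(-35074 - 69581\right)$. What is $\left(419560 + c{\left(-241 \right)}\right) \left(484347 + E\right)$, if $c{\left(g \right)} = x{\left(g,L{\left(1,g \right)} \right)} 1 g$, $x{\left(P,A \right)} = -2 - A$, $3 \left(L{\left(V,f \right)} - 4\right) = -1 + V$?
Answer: $-8327384702308638$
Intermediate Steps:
$L{\left(V,f \right)} = \frac{11}{3} + \frac{V}{3}$ ($L{\left(V,f \right)} = 4 + \frac{-1 + V}{3} = 4 + \left(- \frac{1}{3} + \frac{V}{3}\right) = \frac{11}{3} + \frac{V}{3}$)
$E = -19780213620$ ($E = 189004 \left(-104655\right) = -19780213620$)
$c{\left(g \right)} = - 6 g$ ($c{\left(g \right)} = \left(-2 - \left(\frac{11}{3} + \frac{1}{3} \cdot 1\right)\right) 1 g = \left(-2 - \left(\frac{11}{3} + \frac{1}{3}\right)\right) 1 g = \left(-2 - 4\right) 1 g = \left(-6\right) 1 g = - 6 g$)
$\left(419560 + c{\left(-241 \right)}\right) \left(484347 + E\right) = \left(419560 - -1446\right) \left(484347 - 19780213620\right) = \left(419560 + 1446\right) \left(-19779729273\right) = 421006 \left(-19779729273\right) = -8327384702308638$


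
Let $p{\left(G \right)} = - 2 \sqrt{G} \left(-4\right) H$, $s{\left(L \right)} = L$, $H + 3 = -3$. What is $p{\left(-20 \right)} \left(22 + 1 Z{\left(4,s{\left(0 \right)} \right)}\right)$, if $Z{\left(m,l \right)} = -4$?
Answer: $- 1728 i \sqrt{5} \approx - 3863.9 i$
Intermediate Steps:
$H = -6$ ($H = -3 - 3 = -6$)
$p{\left(G \right)} = - 48 \sqrt{G}$ ($p{\left(G \right)} = - 2 \sqrt{G} \left(-4\right) \left(-6\right) = 8 \sqrt{G} \left(-6\right) = - 48 \sqrt{G}$)
$p{\left(-20 \right)} \left(22 + 1 Z{\left(4,s{\left(0 \right)} \right)}\right) = - 48 \sqrt{-20} \left(22 + 1 \left(-4\right)\right) = - 48 \cdot 2 i \sqrt{5} \left(22 - 4\right) = - 96 i \sqrt{5} \cdot 18 = - 1728 i \sqrt{5}$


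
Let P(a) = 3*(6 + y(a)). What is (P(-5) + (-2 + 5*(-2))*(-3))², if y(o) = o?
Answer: 1521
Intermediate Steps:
P(a) = 18 + 3*a (P(a) = 3*(6 + a) = 18 + 3*a)
(P(-5) + (-2 + 5*(-2))*(-3))² = ((18 + 3*(-5)) + (-2 + 5*(-2))*(-3))² = ((18 - 15) + (-2 - 10)*(-3))² = (3 - 12*(-3))² = (3 + 36)² = 39² = 1521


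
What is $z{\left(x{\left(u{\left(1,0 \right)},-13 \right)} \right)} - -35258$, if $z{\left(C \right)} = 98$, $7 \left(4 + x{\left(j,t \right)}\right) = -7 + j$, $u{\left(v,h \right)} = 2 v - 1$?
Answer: $35356$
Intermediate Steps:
$u{\left(v,h \right)} = -1 + 2 v$
$x{\left(j,t \right)} = -5 + \frac{j}{7}$ ($x{\left(j,t \right)} = -4 + \frac{-7 + j}{7} = -4 + \left(-1 + \frac{j}{7}\right) = -5 + \frac{j}{7}$)
$z{\left(x{\left(u{\left(1,0 \right)},-13 \right)} \right)} - -35258 = 98 - -35258 = 98 + 35258 = 35356$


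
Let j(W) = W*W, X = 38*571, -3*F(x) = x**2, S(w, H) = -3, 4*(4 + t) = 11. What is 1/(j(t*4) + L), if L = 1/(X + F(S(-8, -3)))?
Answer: 21695/542376 ≈ 0.040000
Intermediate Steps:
t = -5/4 (t = -4 + (1/4)*11 = -4 + 11/4 = -5/4 ≈ -1.2500)
F(x) = -x**2/3
X = 21698
j(W) = W**2
L = 1/21695 (L = 1/(21698 - 1/3*(-3)**2) = 1/(21698 - 1/3*9) = 1/(21698 - 3) = 1/21695 ≈ 4.6094e-5)
1/(j(t*4) + L) = 1/((-5/4*4)**2 + 1/21695) = 1/((-5)**2 + 1/21695) = 1/(25 + 1/21695) = 1/(542376/21695) = 21695/542376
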